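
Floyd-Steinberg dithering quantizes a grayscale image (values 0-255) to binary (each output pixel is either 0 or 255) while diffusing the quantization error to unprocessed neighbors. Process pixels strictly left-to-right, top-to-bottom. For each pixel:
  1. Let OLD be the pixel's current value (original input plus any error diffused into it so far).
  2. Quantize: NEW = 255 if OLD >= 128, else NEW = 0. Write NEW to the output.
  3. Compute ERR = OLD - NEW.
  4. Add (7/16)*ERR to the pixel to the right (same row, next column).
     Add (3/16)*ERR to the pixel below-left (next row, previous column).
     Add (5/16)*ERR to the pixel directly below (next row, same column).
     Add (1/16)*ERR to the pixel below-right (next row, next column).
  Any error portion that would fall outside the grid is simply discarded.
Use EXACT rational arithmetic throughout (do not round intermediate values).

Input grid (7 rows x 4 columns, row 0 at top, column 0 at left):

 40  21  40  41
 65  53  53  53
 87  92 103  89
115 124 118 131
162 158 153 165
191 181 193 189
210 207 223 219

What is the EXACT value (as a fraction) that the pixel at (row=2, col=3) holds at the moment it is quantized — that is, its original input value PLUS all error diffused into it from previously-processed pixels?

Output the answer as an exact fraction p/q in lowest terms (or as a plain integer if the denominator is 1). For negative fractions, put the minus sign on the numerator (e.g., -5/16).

Answer: 564473329/4194304

Derivation:
(0,0): OLD=40 → NEW=0, ERR=40
(0,1): OLD=77/2 → NEW=0, ERR=77/2
(0,2): OLD=1819/32 → NEW=0, ERR=1819/32
(0,3): OLD=33725/512 → NEW=0, ERR=33725/512
(1,0): OLD=2711/32 → NEW=0, ERR=2711/32
(1,1): OLD=29505/256 → NEW=0, ERR=29505/256
(1,2): OLD=1113653/8192 → NEW=255, ERR=-975307/8192
(1,3): OLD=3283331/131072 → NEW=0, ERR=3283331/131072
(2,0): OLD=553307/4096 → NEW=255, ERR=-491173/4096
(2,1): OLD=7671097/131072 → NEW=0, ERR=7671097/131072
(2,2): OLD=27079541/262144 → NEW=0, ERR=27079541/262144
(2,3): OLD=564473329/4194304 → NEW=255, ERR=-505074191/4194304
Target (2,3): original=89, with diffused error = 564473329/4194304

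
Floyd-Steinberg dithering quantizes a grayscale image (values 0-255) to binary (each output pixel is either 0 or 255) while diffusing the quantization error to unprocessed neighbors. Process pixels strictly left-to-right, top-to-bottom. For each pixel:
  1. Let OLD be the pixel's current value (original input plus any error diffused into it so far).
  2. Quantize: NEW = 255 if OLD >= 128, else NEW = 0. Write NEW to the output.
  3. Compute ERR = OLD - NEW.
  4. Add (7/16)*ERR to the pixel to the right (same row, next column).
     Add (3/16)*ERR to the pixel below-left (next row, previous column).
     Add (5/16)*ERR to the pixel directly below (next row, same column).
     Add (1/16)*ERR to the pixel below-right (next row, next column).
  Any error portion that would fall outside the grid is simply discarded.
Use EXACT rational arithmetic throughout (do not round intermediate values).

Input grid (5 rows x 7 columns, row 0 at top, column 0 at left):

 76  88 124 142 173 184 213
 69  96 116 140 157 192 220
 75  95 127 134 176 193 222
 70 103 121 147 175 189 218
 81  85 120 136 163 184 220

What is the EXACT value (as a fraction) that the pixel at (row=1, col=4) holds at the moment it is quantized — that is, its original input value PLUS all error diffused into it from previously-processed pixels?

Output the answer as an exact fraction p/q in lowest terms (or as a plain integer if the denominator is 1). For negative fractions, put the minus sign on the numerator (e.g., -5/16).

(0,0): OLD=76 → NEW=0, ERR=76
(0,1): OLD=485/4 → NEW=0, ERR=485/4
(0,2): OLD=11331/64 → NEW=255, ERR=-4989/64
(0,3): OLD=110485/1024 → NEW=0, ERR=110485/1024
(0,4): OLD=3607827/16384 → NEW=255, ERR=-570093/16384
(0,5): OLD=44243845/262144 → NEW=255, ERR=-22602875/262144
(0,6): OLD=735166627/4194304 → NEW=255, ERR=-334380893/4194304
(1,0): OLD=7391/64 → NEW=0, ERR=7391/64
(1,1): OLD=89369/512 → NEW=255, ERR=-41191/512
(1,2): OLD=1380365/16384 → NEW=0, ERR=1380365/16384
(1,3): OLD=13053513/65536 → NEW=255, ERR=-3658167/65536
(1,4): OLD=470945147/4194304 → NEW=0, ERR=470945147/4194304
Target (1,4): original=157, with diffused error = 470945147/4194304

Answer: 470945147/4194304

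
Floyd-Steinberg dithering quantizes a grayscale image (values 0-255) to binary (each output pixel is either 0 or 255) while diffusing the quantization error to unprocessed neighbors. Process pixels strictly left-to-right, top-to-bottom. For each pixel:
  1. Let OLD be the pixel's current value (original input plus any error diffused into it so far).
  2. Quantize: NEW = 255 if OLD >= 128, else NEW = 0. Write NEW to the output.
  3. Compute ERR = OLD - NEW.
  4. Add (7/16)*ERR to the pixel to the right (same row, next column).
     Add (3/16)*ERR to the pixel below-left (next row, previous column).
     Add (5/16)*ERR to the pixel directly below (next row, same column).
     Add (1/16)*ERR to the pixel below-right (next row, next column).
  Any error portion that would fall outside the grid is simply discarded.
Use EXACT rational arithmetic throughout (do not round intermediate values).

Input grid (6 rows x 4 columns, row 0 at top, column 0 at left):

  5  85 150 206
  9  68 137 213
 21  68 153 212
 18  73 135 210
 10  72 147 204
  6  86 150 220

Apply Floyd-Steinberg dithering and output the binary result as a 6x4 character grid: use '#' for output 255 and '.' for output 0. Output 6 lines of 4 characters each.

Answer: ..##
..##
..#.
..##
..##
..##

Derivation:
(0,0): OLD=5 → NEW=0, ERR=5
(0,1): OLD=1395/16 → NEW=0, ERR=1395/16
(0,2): OLD=48165/256 → NEW=255, ERR=-17115/256
(0,3): OLD=723971/4096 → NEW=255, ERR=-320509/4096
(1,0): OLD=6889/256 → NEW=0, ERR=6889/256
(1,1): OLD=194143/2048 → NEW=0, ERR=194143/2048
(1,2): OLD=9722827/65536 → NEW=255, ERR=-6988853/65536
(1,3): OLD=144402557/1048576 → NEW=255, ERR=-122984323/1048576
(2,0): OLD=1546117/32768 → NEW=0, ERR=1546117/32768
(2,1): OLD=104808711/1048576 → NEW=0, ERR=104808711/1048576
(2,2): OLD=308989379/2097152 → NEW=255, ERR=-225784381/2097152
(2,3): OLD=4079562391/33554432 → NEW=0, ERR=4079562391/33554432
(3,0): OLD=863794741/16777216 → NEW=0, ERR=863794741/16777216
(3,1): OLD=29399835115/268435456 → NEW=0, ERR=29399835115/268435456
(3,2): OLD=765857954325/4294967296 → NEW=255, ERR=-329358706155/4294967296
(3,3): OLD=14274092689427/68719476736 → NEW=255, ERR=-3249373878253/68719476736
(4,0): OLD=200252757585/4294967296 → NEW=0, ERR=200252757585/4294967296
(4,1): OLD=3967306886259/34359738368 → NEW=0, ERR=3967306886259/34359738368
(4,2): OLD=188600045352979/1099511627776 → NEW=255, ERR=-91775419729901/1099511627776
(4,3): OLD=2602112275915637/17592186044416 → NEW=255, ERR=-1883895165410443/17592186044416
(5,0): OLD=23210565845505/549755813888 → NEW=0, ERR=23210565845505/549755813888
(5,1): OLD=2248583470210343/17592186044416 → NEW=0, ERR=2248583470210343/17592186044416
(5,2): OLD=1468714776537875/8796093022208 → NEW=255, ERR=-774288944125165/8796093022208
(5,3): OLD=40196567115861379/281474976710656 → NEW=255, ERR=-31579551945355901/281474976710656
Row 0: ..##
Row 1: ..##
Row 2: ..#.
Row 3: ..##
Row 4: ..##
Row 5: ..##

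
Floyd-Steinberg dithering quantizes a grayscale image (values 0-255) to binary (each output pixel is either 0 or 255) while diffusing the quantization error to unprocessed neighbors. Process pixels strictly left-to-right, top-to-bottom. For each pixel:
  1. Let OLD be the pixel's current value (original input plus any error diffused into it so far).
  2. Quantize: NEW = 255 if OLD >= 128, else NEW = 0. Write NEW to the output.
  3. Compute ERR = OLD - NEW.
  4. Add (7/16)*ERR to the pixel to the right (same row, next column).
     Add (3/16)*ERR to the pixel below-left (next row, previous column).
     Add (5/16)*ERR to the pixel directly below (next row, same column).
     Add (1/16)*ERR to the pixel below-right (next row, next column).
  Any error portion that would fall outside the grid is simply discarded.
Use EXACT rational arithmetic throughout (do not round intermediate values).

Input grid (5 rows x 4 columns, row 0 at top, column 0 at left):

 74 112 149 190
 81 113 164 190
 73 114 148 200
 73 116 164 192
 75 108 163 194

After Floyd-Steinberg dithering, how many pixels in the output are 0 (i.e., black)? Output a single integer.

Answer: 9

Derivation:
(0,0): OLD=74 → NEW=0, ERR=74
(0,1): OLD=1155/8 → NEW=255, ERR=-885/8
(0,2): OLD=12877/128 → NEW=0, ERR=12877/128
(0,3): OLD=479259/2048 → NEW=255, ERR=-42981/2048
(1,0): OLD=10673/128 → NEW=0, ERR=10673/128
(1,1): OLD=141719/1024 → NEW=255, ERR=-119401/1024
(1,2): OLD=4376995/32768 → NEW=255, ERR=-3978845/32768
(1,3): OLD=71620837/524288 → NEW=255, ERR=-62072603/524288
(2,0): OLD=1264749/16384 → NEW=0, ERR=1264749/16384
(2,1): OLD=49166911/524288 → NEW=0, ERR=49166911/524288
(2,2): OLD=127502955/1048576 → NEW=0, ERR=127502955/1048576
(2,3): OLD=3499914815/16777216 → NEW=255, ERR=-778275265/16777216
(3,0): OLD=962228957/8388608 → NEW=0, ERR=962228957/8388608
(3,1): OLD=29945834435/134217728 → NEW=255, ERR=-4279686205/134217728
(3,2): OLD=397739528893/2147483648 → NEW=255, ERR=-149868801347/2147483648
(3,3): OLD=5311018039467/34359738368 → NEW=255, ERR=-3450715244373/34359738368
(4,0): OLD=225200531545/2147483648 → NEW=0, ERR=225200531545/2147483648
(4,1): OLD=2370802388555/17179869184 → NEW=255, ERR=-2010064253365/17179869184
(4,2): OLD=38032048607275/549755813888 → NEW=0, ERR=38032048607275/549755813888
(4,3): OLD=1658242753864605/8796093022208 → NEW=255, ERR=-584760966798435/8796093022208
Output grid:
  Row 0: .#.#  (2 black, running=2)
  Row 1: .###  (1 black, running=3)
  Row 2: ...#  (3 black, running=6)
  Row 3: .###  (1 black, running=7)
  Row 4: .#.#  (2 black, running=9)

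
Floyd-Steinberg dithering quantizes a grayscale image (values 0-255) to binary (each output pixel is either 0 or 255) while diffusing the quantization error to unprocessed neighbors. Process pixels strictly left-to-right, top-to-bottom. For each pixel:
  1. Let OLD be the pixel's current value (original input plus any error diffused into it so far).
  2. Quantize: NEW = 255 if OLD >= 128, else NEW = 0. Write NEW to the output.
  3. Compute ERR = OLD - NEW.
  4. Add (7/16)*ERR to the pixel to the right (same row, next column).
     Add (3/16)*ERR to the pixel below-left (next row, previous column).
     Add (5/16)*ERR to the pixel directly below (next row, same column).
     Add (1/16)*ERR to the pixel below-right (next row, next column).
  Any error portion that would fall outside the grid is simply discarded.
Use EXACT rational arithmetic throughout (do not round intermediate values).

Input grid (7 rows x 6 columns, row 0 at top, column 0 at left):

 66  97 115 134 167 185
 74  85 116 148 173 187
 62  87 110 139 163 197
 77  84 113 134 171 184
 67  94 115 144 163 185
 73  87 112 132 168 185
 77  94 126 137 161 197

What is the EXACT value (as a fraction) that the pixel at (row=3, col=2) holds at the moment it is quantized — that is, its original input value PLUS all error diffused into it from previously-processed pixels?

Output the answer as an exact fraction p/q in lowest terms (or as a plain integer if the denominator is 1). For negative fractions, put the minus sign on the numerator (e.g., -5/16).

Answer: 39629210655/536870912

Derivation:
(0,0): OLD=66 → NEW=0, ERR=66
(0,1): OLD=1007/8 → NEW=0, ERR=1007/8
(0,2): OLD=21769/128 → NEW=255, ERR=-10871/128
(0,3): OLD=198335/2048 → NEW=0, ERR=198335/2048
(0,4): OLD=6860601/32768 → NEW=255, ERR=-1495239/32768
(0,5): OLD=86526607/524288 → NEW=255, ERR=-47166833/524288
(1,0): OLD=15133/128 → NEW=0, ERR=15133/128
(1,1): OLD=168203/1024 → NEW=255, ERR=-92917/1024
(1,2): OLD=2483367/32768 → NEW=0, ERR=2483367/32768
(1,3): OLD=25894075/131072 → NEW=255, ERR=-7529285/131072
(1,4): OLD=1030063345/8388608 → NEW=0, ERR=1030063345/8388608
(1,5): OLD=28153030727/134217728 → NEW=255, ERR=-6072489913/134217728
(2,0): OLD=1342377/16384 → NEW=0, ERR=1342377/16384
(2,1): OLD=60863763/524288 → NEW=0, ERR=60863763/524288
(2,2): OLD=1409537657/8388608 → NEW=255, ERR=-729557383/8388608
(2,3): OLD=7432961649/67108864 → NEW=0, ERR=7432961649/67108864
(2,4): OLD=510578907731/2147483648 → NEW=255, ERR=-37029422509/2147483648
(2,5): OLD=6287559524213/34359738368 → NEW=255, ERR=-2474173759627/34359738368
(3,0): OLD=1043294425/8388608 → NEW=0, ERR=1043294425/8388608
(3,1): OLD=10972538021/67108864 → NEW=255, ERR=-6140222299/67108864
(3,2): OLD=39629210655/536870912 → NEW=0, ERR=39629210655/536870912
Target (3,2): original=113, with diffused error = 39629210655/536870912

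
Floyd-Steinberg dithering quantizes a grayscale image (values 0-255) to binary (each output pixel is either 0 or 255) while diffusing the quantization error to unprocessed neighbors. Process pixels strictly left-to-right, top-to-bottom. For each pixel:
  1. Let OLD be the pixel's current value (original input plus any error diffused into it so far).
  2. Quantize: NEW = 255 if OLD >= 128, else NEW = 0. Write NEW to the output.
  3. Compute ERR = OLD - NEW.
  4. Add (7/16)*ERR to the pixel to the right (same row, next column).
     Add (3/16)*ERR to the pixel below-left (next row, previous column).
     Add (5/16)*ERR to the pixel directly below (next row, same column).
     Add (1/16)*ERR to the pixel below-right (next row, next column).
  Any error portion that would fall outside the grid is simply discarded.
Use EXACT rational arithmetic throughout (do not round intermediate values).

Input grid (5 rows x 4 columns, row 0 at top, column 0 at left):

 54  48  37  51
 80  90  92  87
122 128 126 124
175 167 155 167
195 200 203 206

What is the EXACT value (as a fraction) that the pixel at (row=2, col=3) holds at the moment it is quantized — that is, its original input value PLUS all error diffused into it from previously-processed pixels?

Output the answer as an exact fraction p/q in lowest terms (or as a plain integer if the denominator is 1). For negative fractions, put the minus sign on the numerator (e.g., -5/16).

Answer: 1052777129/16777216

Derivation:
(0,0): OLD=54 → NEW=0, ERR=54
(0,1): OLD=573/8 → NEW=0, ERR=573/8
(0,2): OLD=8747/128 → NEW=0, ERR=8747/128
(0,3): OLD=165677/2048 → NEW=0, ERR=165677/2048
(1,0): OLD=14119/128 → NEW=0, ERR=14119/128
(1,1): OLD=181073/1024 → NEW=255, ERR=-80047/1024
(1,2): OLD=3237477/32768 → NEW=0, ERR=3237477/32768
(1,3): OLD=83768787/524288 → NEW=255, ERR=-49924653/524288
(2,0): OLD=2323467/16384 → NEW=255, ERR=-1854453/16384
(2,1): OLD=41665897/524288 → NEW=0, ERR=41665897/524288
(2,2): OLD=177108253/1048576 → NEW=255, ERR=-90278627/1048576
(2,3): OLD=1052777129/16777216 → NEW=0, ERR=1052777129/16777216
Target (2,3): original=124, with diffused error = 1052777129/16777216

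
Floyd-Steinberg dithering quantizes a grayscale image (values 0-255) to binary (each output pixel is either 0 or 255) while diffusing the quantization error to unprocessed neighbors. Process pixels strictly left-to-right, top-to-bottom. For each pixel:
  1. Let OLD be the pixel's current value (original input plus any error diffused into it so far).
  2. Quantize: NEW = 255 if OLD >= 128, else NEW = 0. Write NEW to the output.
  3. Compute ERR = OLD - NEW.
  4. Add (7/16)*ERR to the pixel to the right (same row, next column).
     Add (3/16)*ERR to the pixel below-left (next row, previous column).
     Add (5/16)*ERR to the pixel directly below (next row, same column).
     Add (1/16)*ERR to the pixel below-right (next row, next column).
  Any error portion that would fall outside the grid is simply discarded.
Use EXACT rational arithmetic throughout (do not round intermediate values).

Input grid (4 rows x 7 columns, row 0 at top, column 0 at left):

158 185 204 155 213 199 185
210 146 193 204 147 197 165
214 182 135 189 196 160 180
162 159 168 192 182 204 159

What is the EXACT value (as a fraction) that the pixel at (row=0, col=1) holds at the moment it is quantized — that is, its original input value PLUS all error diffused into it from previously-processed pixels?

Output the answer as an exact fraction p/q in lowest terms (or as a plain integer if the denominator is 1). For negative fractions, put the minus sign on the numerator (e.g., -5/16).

(0,0): OLD=158 → NEW=255, ERR=-97
(0,1): OLD=2281/16 → NEW=255, ERR=-1799/16
Target (0,1): original=185, with diffused error = 2281/16

Answer: 2281/16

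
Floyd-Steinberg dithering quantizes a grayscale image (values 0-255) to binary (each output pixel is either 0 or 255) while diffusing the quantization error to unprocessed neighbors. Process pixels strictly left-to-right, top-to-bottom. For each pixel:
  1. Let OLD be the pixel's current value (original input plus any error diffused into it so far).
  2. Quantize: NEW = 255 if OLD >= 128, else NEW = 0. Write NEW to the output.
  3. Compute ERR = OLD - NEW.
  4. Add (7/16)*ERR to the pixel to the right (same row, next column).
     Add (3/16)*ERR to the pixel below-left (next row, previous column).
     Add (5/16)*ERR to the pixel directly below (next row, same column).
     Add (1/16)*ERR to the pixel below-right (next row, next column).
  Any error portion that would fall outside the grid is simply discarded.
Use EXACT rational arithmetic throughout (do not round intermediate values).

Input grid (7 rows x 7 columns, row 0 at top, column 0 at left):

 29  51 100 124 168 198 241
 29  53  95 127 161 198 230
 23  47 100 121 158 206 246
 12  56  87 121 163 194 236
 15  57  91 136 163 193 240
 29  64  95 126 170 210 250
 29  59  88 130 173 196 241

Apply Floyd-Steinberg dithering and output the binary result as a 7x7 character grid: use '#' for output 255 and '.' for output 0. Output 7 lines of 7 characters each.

(0,0): OLD=29 → NEW=0, ERR=29
(0,1): OLD=1019/16 → NEW=0, ERR=1019/16
(0,2): OLD=32733/256 → NEW=0, ERR=32733/256
(0,3): OLD=737035/4096 → NEW=255, ERR=-307445/4096
(0,4): OLD=8857933/65536 → NEW=255, ERR=-7853747/65536
(0,5): OLD=152641819/1048576 → NEW=255, ERR=-114745061/1048576
(0,6): OLD=3240093629/16777216 → NEW=255, ERR=-1038096451/16777216
(1,0): OLD=12801/256 → NEW=0, ERR=12801/256
(1,1): OLD=246919/2048 → NEW=0, ERR=246919/2048
(1,2): OLD=11639955/65536 → NEW=255, ERR=-5071725/65536
(1,3): OLD=14472471/262144 → NEW=0, ERR=14472471/262144
(1,4): OLD=2055120101/16777216 → NEW=0, ERR=2055120101/16777216
(1,5): OLD=26615803765/134217728 → NEW=255, ERR=-7609716875/134217728
(1,6): OLD=384441995067/2147483648 → NEW=255, ERR=-163166335173/2147483648
(2,0): OLD=2006461/32768 → NEW=0, ERR=2006461/32768
(2,1): OLD=104942447/1048576 → NEW=0, ERR=104942447/1048576
(2,2): OLD=2306672909/16777216 → NEW=255, ERR=-1971517171/16777216
(2,3): OLD=14089129701/134217728 → NEW=0, ERR=14089129701/134217728
(2,4): OLD=252355941429/1073741824 → NEW=255, ERR=-21448223691/1073741824
(2,5): OLD=5942609989543/34359738368 → NEW=255, ERR=-2819123294297/34359738368
(2,6): OLD=100504672822529/549755813888 → NEW=255, ERR=-39683059718911/549755813888
(3,0): OLD=837187693/16777216 → NEW=0, ERR=837187693/16777216
(3,1): OLD=12200425833/134217728 → NEW=0, ERR=12200425833/134217728
(3,2): OLD=124536696843/1073741824 → NEW=0, ERR=124536696843/1073741824
(3,3): OLD=830891116797/4294967296 → NEW=255, ERR=-264325543683/4294967296
(3,4): OLD=66525698747501/549755813888 → NEW=0, ERR=66525698747501/549755813888
(3,5): OLD=908280702155287/4398046511104 → NEW=255, ERR=-213221158176233/4398046511104
(3,6): OLD=13166305348268617/70368744177664 → NEW=255, ERR=-4777724417035703/70368744177664
(4,0): OLD=102301039939/2147483648 → NEW=0, ERR=102301039939/2147483648
(4,1): OLD=4505026638951/34359738368 → NEW=255, ERR=-4256706644889/34359738368
(4,2): OLD=36936200009321/549755813888 → NEW=0, ERR=36936200009321/549755813888
(4,3): OLD=774496794077267/4398046511104 → NEW=255, ERR=-347005066254253/4398046511104
(4,4): OLD=5395882477909705/35184372088832 → NEW=255, ERR=-3576132404742455/35184372088832
(4,5): OLD=144357251888706441/1125899906842624 → NEW=255, ERR=-142747224356162679/1125899906842624
(4,6): OLD=2887422501926565519/18014398509481984 → NEW=255, ERR=-1706249117991340401/18014398509481984
(5,0): OLD=11356881863205/549755813888 → NEW=0, ERR=11356881863205/549755813888
(5,1): OLD=219454630562487/4398046511104 → NEW=0, ERR=219454630562487/4398046511104
(5,2): OLD=4056393730939889/35184372088832 → NEW=0, ERR=4056393730939889/35184372088832
(5,3): OLD=38540883591931797/281474976710656 → NEW=255, ERR=-33235235469285483/281474976710656
(5,4): OLD=1042604998683574151/18014398509481984 → NEW=0, ERR=1042604998683574151/18014398509481984
(5,5): OLD=24728554444474656407/144115188075855872 → NEW=255, ERR=-12020818514868590953/144115188075855872
(5,6): OLD=405793413262100912377/2305843009213693952 → NEW=255, ERR=-182196554087391045383/2305843009213693952
(6,0): OLD=3153332747367917/70368744177664 → NEW=0, ERR=3153332747367917/70368744177664
(6,1): OLD=131849837444418769/1125899906842624 → NEW=0, ERR=131849837444418769/1125899906842624
(6,2): OLD=2814596487688299091/18014398509481984 → NEW=255, ERR=-1779075132229606829/18014398509481984
(6,3): OLD=9792918105117934989/144115188075855872 → NEW=0, ERR=9792918105117934989/144115188075855872
(6,4): OLD=57010821396532203063/288230376151711744 → NEW=255, ERR=-16487924522154291657/288230376151711744
(6,5): OLD=4932998200033340979619/36893488147419103232 → NEW=255, ERR=-4474841277558530344541/36893488147419103232
(6,6): OLD=93284347486740706736197/590295810358705651712 → NEW=255, ERR=-57241084154729234450363/590295810358705651712
Row 0: ...####
Row 1: ..#..##
Row 2: ..#.###
Row 3: ...#.##
Row 4: .#.####
Row 5: ...#.##
Row 6: ..#.###

Answer: ...####
..#..##
..#.###
...#.##
.#.####
...#.##
..#.###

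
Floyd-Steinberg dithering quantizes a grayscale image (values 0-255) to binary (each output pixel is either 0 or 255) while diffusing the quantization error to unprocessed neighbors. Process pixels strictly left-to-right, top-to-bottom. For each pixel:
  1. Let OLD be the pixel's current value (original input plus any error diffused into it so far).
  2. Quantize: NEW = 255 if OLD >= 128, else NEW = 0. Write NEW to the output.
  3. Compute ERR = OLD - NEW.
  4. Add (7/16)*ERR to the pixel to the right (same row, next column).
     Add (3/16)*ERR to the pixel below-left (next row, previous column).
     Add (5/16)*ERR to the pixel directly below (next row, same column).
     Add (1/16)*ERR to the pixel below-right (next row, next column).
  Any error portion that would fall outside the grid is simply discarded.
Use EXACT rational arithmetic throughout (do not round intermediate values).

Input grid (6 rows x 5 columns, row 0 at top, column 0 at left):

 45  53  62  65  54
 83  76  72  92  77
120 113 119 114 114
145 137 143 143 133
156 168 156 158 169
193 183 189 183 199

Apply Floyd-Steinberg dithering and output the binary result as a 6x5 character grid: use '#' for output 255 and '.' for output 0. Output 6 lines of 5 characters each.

(0,0): OLD=45 → NEW=0, ERR=45
(0,1): OLD=1163/16 → NEW=0, ERR=1163/16
(0,2): OLD=24013/256 → NEW=0, ERR=24013/256
(0,3): OLD=434331/4096 → NEW=0, ERR=434331/4096
(0,4): OLD=6579261/65536 → NEW=0, ERR=6579261/65536
(1,0): OLD=28337/256 → NEW=0, ERR=28337/256
(1,1): OLD=343127/2048 → NEW=255, ERR=-179113/2048
(1,2): OLD=5732771/65536 → NEW=0, ERR=5732771/65536
(1,3): OLD=49307495/262144 → NEW=255, ERR=-17539225/262144
(1,4): OLD=359569237/4194304 → NEW=0, ERR=359569237/4194304
(2,0): OLD=4528301/32768 → NEW=255, ERR=-3827539/32768
(2,1): OLD=60698047/1048576 → NEW=0, ERR=60698047/1048576
(2,2): OLD=2577820157/16777216 → NEW=255, ERR=-1700369923/16777216
(2,3): OLD=18868920743/268435456 → NEW=0, ERR=18868920743/268435456
(2,4): OLD=718810706385/4294967296 → NEW=255, ERR=-376405954095/4294967296
(3,0): OLD=2002384221/16777216 → NEW=0, ERR=2002384221/16777216
(3,1): OLD=24293690521/134217728 → NEW=255, ERR=-9931830119/134217728
(3,2): OLD=411250570083/4294967296 → NEW=0, ERR=411250570083/4294967296
(3,3): OLD=1581330032587/8589934592 → NEW=255, ERR=-609103288373/8589934592
(3,4): OLD=10855403715991/137438953472 → NEW=0, ERR=10855403715991/137438953472
(4,0): OLD=385307327571/2147483648 → NEW=255, ERR=-162301002669/2147483648
(4,1): OLD=9429927306067/68719476736 → NEW=255, ERR=-8093539261613/68719476736
(4,2): OLD=128065508766525/1099511627776 → NEW=0, ERR=128065508766525/1099511627776
(4,3): OLD=3652007686949715/17592186044416 → NEW=255, ERR=-833999754376365/17592186044416
(4,4): OLD=47431287627112645/281474976710656 → NEW=255, ERR=-24344831434104635/281474976710656
(5,0): OLD=161956965948889/1099511627776 → NEW=255, ERR=-118418499133991/1099511627776
(5,1): OLD=1022027912097099/8796093022208 → NEW=0, ERR=1022027912097099/8796093022208
(5,2): OLD=73178456754893347/281474976710656 → NEW=255, ERR=1402337693676067/281474976710656
(5,3): OLD=181751347814085133/1125899906842624 → NEW=255, ERR=-105353128430783987/1125899906842624
(5,4): OLD=2307120791409246847/18014398509481984 → NEW=255, ERR=-2286550828508659073/18014398509481984
Row 0: .....
Row 1: .#.#.
Row 2: #.#.#
Row 3: .#.#.
Row 4: ##.##
Row 5: #.###

Answer: .....
.#.#.
#.#.#
.#.#.
##.##
#.###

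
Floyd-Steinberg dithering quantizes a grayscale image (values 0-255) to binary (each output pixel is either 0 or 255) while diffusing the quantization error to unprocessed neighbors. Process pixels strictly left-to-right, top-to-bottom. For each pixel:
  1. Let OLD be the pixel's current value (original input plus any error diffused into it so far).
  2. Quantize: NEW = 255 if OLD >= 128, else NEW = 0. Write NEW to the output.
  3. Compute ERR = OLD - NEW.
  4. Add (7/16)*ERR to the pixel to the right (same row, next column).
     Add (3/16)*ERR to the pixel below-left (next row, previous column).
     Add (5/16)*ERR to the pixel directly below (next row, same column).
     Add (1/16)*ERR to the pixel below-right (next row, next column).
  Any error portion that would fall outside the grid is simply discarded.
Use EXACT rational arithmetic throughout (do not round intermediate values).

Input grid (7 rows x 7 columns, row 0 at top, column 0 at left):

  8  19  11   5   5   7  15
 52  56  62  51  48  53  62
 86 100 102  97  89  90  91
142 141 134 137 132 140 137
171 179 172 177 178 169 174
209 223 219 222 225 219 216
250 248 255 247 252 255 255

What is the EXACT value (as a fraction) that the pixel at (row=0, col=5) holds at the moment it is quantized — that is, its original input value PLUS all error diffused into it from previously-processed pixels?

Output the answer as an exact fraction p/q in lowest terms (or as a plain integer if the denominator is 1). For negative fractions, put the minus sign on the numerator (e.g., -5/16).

(0,0): OLD=8 → NEW=0, ERR=8
(0,1): OLD=45/2 → NEW=0, ERR=45/2
(0,2): OLD=667/32 → NEW=0, ERR=667/32
(0,3): OLD=7229/512 → NEW=0, ERR=7229/512
(0,4): OLD=91563/8192 → NEW=0, ERR=91563/8192
(0,5): OLD=1558445/131072 → NEW=0, ERR=1558445/131072
Target (0,5): original=7, with diffused error = 1558445/131072

Answer: 1558445/131072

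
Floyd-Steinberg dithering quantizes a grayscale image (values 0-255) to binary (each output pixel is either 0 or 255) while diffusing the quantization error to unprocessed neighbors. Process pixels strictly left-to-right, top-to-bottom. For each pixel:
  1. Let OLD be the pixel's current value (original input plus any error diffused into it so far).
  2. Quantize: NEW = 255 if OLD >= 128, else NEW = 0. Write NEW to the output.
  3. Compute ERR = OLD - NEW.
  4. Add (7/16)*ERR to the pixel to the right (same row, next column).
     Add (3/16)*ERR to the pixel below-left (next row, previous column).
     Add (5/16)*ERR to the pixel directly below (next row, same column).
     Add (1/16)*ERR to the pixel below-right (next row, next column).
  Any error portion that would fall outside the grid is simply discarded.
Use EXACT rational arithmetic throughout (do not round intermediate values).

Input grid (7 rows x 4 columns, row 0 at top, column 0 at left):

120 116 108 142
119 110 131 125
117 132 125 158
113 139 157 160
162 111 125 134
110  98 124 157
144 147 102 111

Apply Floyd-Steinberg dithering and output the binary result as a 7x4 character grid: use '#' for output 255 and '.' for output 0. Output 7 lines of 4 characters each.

Answer: .#.#
#.#.
.#.#
.##.
#..#
.#.#
#.#.

Derivation:
(0,0): OLD=120 → NEW=0, ERR=120
(0,1): OLD=337/2 → NEW=255, ERR=-173/2
(0,2): OLD=2245/32 → NEW=0, ERR=2245/32
(0,3): OLD=88419/512 → NEW=255, ERR=-42141/512
(1,0): OLD=4489/32 → NEW=255, ERR=-3671/32
(1,1): OLD=13679/256 → NEW=0, ERR=13679/256
(1,2): OLD=1273547/8192 → NEW=255, ERR=-815413/8192
(1,3): OLD=7879549/131072 → NEW=0, ERR=7879549/131072
(2,0): OLD=373429/4096 → NEW=0, ERR=373429/4096
(2,1): OLD=21332135/131072 → NEW=255, ERR=-12091225/131072
(2,2): OLD=17864335/262144 → NEW=0, ERR=17864335/262144
(2,3): OLD=840452651/4194304 → NEW=255, ERR=-229094869/4194304
(3,0): OLD=260453141/2097152 → NEW=0, ERR=260453141/2097152
(3,1): OLD=6139879723/33554432 → NEW=255, ERR=-2416500437/33554432
(3,2): OLD=70212774069/536870912 → NEW=255, ERR=-66689308491/536870912
(3,3): OLD=797529817203/8589934592 → NEW=0, ERR=797529817203/8589934592
(4,0): OLD=100559837713/536870912 → NEW=255, ERR=-36342244847/536870912
(4,1): OLD=186187534723/4294967296 → NEW=0, ERR=186187534723/4294967296
(4,2): OLD=16225315330579/137438953472 → NEW=0, ERR=16225315330579/137438953472
(4,3): OLD=454976245960565/2199023255552 → NEW=255, ERR=-105774684205195/2199023255552
(5,0): OLD=6664015251249/68719476736 → NEW=0, ERR=6664015251249/68719476736
(5,1): OLD=377962829428167/2199023255552 → NEW=255, ERR=-182788100737593/2199023255552
(5,2): OLD=64990228522827/549755813888 → NEW=0, ERR=64990228522827/549755813888
(5,3): OLD=7074404440849069/35184372088832 → NEW=255, ERR=-1897610441803091/35184372088832
(6,0): OLD=5584427718778869/35184372088832 → NEW=255, ERR=-3387587163873291/35184372088832
(6,1): OLD=60307584631834659/562949953421312 → NEW=0, ERR=60307584631834659/562949953421312
(6,2): OLD=1535758331447925861/9007199254740992 → NEW=255, ERR=-761077478511027099/9007199254740992
(6,3): OLD=9305102065452853187/144115188075855872 → NEW=0, ERR=9305102065452853187/144115188075855872
Row 0: .#.#
Row 1: #.#.
Row 2: .#.#
Row 3: .##.
Row 4: #..#
Row 5: .#.#
Row 6: #.#.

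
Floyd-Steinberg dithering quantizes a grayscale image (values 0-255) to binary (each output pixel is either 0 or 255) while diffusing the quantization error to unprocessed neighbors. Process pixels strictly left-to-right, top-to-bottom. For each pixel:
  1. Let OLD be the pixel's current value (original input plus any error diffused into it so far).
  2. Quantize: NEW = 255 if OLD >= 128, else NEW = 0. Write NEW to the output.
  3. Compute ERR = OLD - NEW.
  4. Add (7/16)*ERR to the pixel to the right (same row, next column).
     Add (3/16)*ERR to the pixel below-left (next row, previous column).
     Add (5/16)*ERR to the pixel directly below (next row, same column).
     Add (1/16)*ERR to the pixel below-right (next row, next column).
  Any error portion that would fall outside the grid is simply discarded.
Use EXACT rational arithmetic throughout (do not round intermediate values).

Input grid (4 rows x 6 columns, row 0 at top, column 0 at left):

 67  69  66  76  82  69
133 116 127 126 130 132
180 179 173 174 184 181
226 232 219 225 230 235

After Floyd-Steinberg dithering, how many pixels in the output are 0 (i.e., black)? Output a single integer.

Answer: 9

Derivation:
(0,0): OLD=67 → NEW=0, ERR=67
(0,1): OLD=1573/16 → NEW=0, ERR=1573/16
(0,2): OLD=27907/256 → NEW=0, ERR=27907/256
(0,3): OLD=506645/4096 → NEW=0, ERR=506645/4096
(0,4): OLD=8920467/65536 → NEW=255, ERR=-7791213/65536
(0,5): OLD=17813253/1048576 → NEW=0, ERR=17813253/1048576
(1,0): OLD=44127/256 → NEW=255, ERR=-21153/256
(1,1): OLD=276889/2048 → NEW=255, ERR=-245351/2048
(1,2): OLD=9043341/65536 → NEW=255, ERR=-7668339/65536
(1,3): OLD=25686089/262144 → NEW=0, ERR=25686089/262144
(1,4): OLD=2460092411/16777216 → NEW=255, ERR=-1818097669/16777216
(1,5): OLD=22137306221/268435456 → NEW=0, ERR=22137306221/268435456
(2,0): OLD=4316067/32768 → NEW=255, ERR=-4039773/32768
(2,1): OLD=63461937/1048576 → NEW=0, ERR=63461937/1048576
(2,2): OLD=2915838163/16777216 → NEW=255, ERR=-1362351917/16777216
(2,3): OLD=18986733307/134217728 → NEW=255, ERR=-15238787333/134217728
(2,4): OLD=524197620081/4294967296 → NEW=0, ERR=524197620081/4294967296
(2,5): OLD=17413160124199/68719476736 → NEW=255, ERR=-110306443481/68719476736
(3,0): OLD=3335672947/16777216 → NEW=255, ERR=-942517133/16777216
(3,1): OLD=27300470647/134217728 → NEW=255, ERR=-6925049993/134217728
(3,2): OLD=164868129109/1073741824 → NEW=255, ERR=-108936036011/1073741824
(3,3): OLD=11197298053503/68719476736 → NEW=255, ERR=-6326168514177/68719476736
(3,4): OLD=121203562975391/549755813888 → NEW=255, ERR=-18984169566049/549755813888
(3,5): OLD=1996877710887665/8796093022208 → NEW=255, ERR=-246126009775375/8796093022208
Output grid:
  Row 0: ....#.  (5 black, running=5)
  Row 1: ###.#.  (2 black, running=7)
  Row 2: #.##.#  (2 black, running=9)
  Row 3: ######  (0 black, running=9)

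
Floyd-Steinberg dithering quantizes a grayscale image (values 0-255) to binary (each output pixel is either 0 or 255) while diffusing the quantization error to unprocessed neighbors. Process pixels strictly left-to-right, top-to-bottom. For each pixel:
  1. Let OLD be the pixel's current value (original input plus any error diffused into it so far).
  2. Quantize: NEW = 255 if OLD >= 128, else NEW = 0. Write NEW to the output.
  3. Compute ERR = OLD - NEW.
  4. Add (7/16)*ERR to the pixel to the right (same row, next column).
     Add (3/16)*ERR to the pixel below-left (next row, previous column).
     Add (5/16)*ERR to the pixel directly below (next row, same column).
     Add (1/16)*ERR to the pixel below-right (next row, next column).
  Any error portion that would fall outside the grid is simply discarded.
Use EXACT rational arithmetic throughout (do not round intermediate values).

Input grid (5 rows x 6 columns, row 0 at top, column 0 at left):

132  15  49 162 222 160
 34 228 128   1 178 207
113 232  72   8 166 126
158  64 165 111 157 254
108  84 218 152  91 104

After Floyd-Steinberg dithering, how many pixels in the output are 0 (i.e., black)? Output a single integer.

Answer: 15

Derivation:
(0,0): OLD=132 → NEW=255, ERR=-123
(0,1): OLD=-621/16 → NEW=0, ERR=-621/16
(0,2): OLD=8197/256 → NEW=0, ERR=8197/256
(0,3): OLD=720931/4096 → NEW=255, ERR=-323549/4096
(0,4): OLD=12284149/65536 → NEW=255, ERR=-4427531/65536
(0,5): OLD=136779443/1048576 → NEW=255, ERR=-130607437/1048576
(1,0): OLD=-2999/256 → NEW=0, ERR=-2999/256
(1,1): OLD=428159/2048 → NEW=255, ERR=-94081/2048
(1,2): OLD=6597611/65536 → NEW=0, ERR=6597611/65536
(1,3): OLD=2540943/262144 → NEW=0, ERR=2540943/262144
(1,4): OLD=2228637517/16777216 → NEW=255, ERR=-2049552563/16777216
(1,5): OLD=29637228555/268435456 → NEW=0, ERR=29637228555/268435456
(2,0): OLD=3300581/32768 → NEW=0, ERR=3300581/32768
(2,1): OLD=293449895/1048576 → NEW=255, ERR=26063015/1048576
(2,2): OLD=1900531381/16777216 → NEW=0, ERR=1900531381/16777216
(2,3): OLD=5902317901/134217728 → NEW=0, ERR=5902317901/134217728
(2,4): OLD=723146428007/4294967296 → NEW=255, ERR=-372070232473/4294967296
(2,5): OLD=7900455269697/68719476736 → NEW=0, ERR=7900455269697/68719476736
(3,0): OLD=3257082133/16777216 → NEW=255, ERR=-1021107947/16777216
(3,1): OLD=9754323185/134217728 → NEW=0, ERR=9754323185/134217728
(3,2): OLD=259839669539/1073741824 → NEW=255, ERR=-13964495581/1073741824
(3,3): OLD=7551552241705/68719476736 → NEW=0, ERR=7551552241705/68719476736
(3,4): OLD=111220962614665/549755813888 → NEW=255, ERR=-28966769926775/549755813888
(3,5): OLD=2299833459184743/8796093022208 → NEW=255, ERR=56829738521703/8796093022208
(4,0): OLD=220346885659/2147483648 → NEW=0, ERR=220346885659/2147483648
(4,1): OLD=4994503286623/34359738368 → NEW=255, ERR=-3767229997217/34359738368
(4,2): OLD=210132546504045/1099511627776 → NEW=255, ERR=-70242918578835/1099511627776
(4,3): OLD=2598335765000193/17592186044416 → NEW=255, ERR=-1887671676325887/17592186044416
(4,4): OLD=10040013763111185/281474976710656 → NEW=0, ERR=10040013763111185/281474976710656
(4,5): OLD=532916229549273559/4503599627370496 → NEW=0, ERR=532916229549273559/4503599627370496
Output grid:
  Row 0: #..###  (2 black, running=2)
  Row 1: .#..#.  (4 black, running=6)
  Row 2: .#..#.  (4 black, running=10)
  Row 3: #.#.##  (2 black, running=12)
  Row 4: .###..  (3 black, running=15)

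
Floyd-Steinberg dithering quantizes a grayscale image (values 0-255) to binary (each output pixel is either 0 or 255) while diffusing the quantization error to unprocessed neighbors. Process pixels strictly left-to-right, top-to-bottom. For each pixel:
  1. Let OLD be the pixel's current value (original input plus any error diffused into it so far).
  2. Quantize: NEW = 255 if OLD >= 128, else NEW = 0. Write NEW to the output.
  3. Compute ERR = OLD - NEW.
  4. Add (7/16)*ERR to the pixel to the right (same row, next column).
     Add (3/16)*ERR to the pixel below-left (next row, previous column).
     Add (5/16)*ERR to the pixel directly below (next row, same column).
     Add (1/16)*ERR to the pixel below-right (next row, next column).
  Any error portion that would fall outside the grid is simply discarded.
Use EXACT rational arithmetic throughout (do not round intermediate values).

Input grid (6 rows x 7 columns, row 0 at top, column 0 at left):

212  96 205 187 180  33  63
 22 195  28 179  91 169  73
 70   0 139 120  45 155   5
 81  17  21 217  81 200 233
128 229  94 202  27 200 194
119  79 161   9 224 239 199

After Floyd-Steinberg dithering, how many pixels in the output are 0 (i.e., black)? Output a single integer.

Answer: 21

Derivation:
(0,0): OLD=212 → NEW=255, ERR=-43
(0,1): OLD=1235/16 → NEW=0, ERR=1235/16
(0,2): OLD=61125/256 → NEW=255, ERR=-4155/256
(0,3): OLD=736867/4096 → NEW=255, ERR=-307613/4096
(0,4): OLD=9643189/65536 → NEW=255, ERR=-7068491/65536
(0,5): OLD=-14876429/1048576 → NEW=0, ERR=-14876429/1048576
(0,6): OLD=952829605/16777216 → NEW=0, ERR=952829605/16777216
(1,0): OLD=5897/256 → NEW=0, ERR=5897/256
(1,1): OLD=457663/2048 → NEW=255, ERR=-64577/2048
(1,2): OLD=-8149/65536 → NEW=0, ERR=-8149/65536
(1,3): OLD=35189967/262144 → NEW=255, ERR=-31656753/262144
(1,4): OLD=-48519923/16777216 → NEW=0, ERR=-48519923/16777216
(1,5): OLD=22442396701/134217728 → NEW=255, ERR=-11783123939/134217728
(1,6): OLD=110493440019/2147483648 → NEW=0, ERR=110493440019/2147483648
(2,0): OLD=2335909/32768 → NEW=0, ERR=2335909/32768
(2,1): OLD=23855591/1048576 → NEW=0, ERR=23855591/1048576
(2,2): OLD=2085425781/16777216 → NEW=0, ERR=2085425781/16777216
(2,3): OLD=18266214157/134217728 → NEW=255, ERR=-15959306483/134217728
(2,4): OLD=-34288403747/1073741824 → NEW=0, ERR=-34288403747/1073741824
(2,5): OLD=4228341649375/34359738368 → NEW=0, ERR=4228341649375/34359738368
(2,6): OLD=38170166088201/549755813888 → NEW=0, ERR=38170166088201/549755813888
(3,0): OLD=1804266709/16777216 → NEW=0, ERR=1804266709/16777216
(3,1): OLD=13276989873/134217728 → NEW=0, ERR=13276989873/134217728
(3,2): OLD=88314356579/1073741824 → NEW=0, ERR=88314356579/1073741824
(3,3): OLD=934615472101/4294967296 → NEW=255, ERR=-160601188379/4294967296
(3,4): OLD=38649852264661/549755813888 → NEW=0, ERR=38649852264661/549755813888
(3,5): OLD=1232494868895183/4398046511104 → NEW=255, ERR=110993008563663/4398046511104
(3,6): OLD=19240902827989393/70368744177664 → NEW=255, ERR=1296873062685073/70368744177664
(4,0): OLD=386879544923/2147483648 → NEW=255, ERR=-160728785317/2147483648
(4,1): OLD=8566270057119/34359738368 → NEW=255, ERR=-195463226721/34359738368
(4,2): OLD=63983581857457/549755813888 → NEW=0, ERR=63983581857457/549755813888
(4,3): OLD=1141538805144043/4398046511104 → NEW=255, ERR=20036944812523/4398046511104
(4,4): OLD=1877366102930961/35184372088832 → NEW=0, ERR=1877366102930961/35184372088832
(4,5): OLD=269180347772583121/1125899906842624 → NEW=255, ERR=-17924128472285999/1125899906842624
(4,6): OLD=3501488466740606471/18014398509481984 → NEW=255, ERR=-1092183153177299449/18014398509481984
(5,0): OLD=51976249347149/549755813888 → NEW=0, ERR=51976249347149/549755813888
(5,1): OLD=596946106289007/4398046511104 → NEW=255, ERR=-524555754042513/4398046511104
(5,2): OLD=5125956175010937/35184372088832 → NEW=255, ERR=-3846058707641223/35184372088832
(5,3): OLD=-5663668016262851/281474976710656 → NEW=0, ERR=-5663668016262851/281474976710656
(5,4): OLD=4128378210592706239/18014398509481984 → NEW=255, ERR=-465293409325199681/18014398509481984
(5,5): OLD=30940368871184291407/144115188075855872 → NEW=255, ERR=-5809004088158955953/144115188075855872
(5,6): OLD=372218115644867818945/2305843009213693952 → NEW=255, ERR=-215771851704624138815/2305843009213693952
Output grid:
  Row 0: #.###..  (3 black, running=3)
  Row 1: .#.#.#.  (4 black, running=7)
  Row 2: ...#...  (6 black, running=13)
  Row 3: ...#.##  (4 black, running=17)
  Row 4: ##.#.##  (2 black, running=19)
  Row 5: .##.###  (2 black, running=21)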